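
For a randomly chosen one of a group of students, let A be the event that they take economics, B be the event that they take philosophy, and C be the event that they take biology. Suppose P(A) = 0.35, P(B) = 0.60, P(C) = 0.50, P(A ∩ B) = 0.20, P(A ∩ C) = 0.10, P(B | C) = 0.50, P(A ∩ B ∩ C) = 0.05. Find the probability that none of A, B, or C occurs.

0.05

P(B ∩ C) = P(C)·P(B|C) = 0.50 × 0.50 = 0.25
Inclusion–exclusion gives
P(A ∪ B ∪ C) = 0.35 + 0.60 + 0.50 − 0.20 − 0.10 − 0.25 + 0.05 = 0.95
P(none) = 1 − 0.95 = 0.05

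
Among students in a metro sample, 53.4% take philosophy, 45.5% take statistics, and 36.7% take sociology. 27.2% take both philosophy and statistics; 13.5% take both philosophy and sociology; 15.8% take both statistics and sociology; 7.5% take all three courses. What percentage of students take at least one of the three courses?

P(at least one) = 53.4 + 45.5 + 36.7 − 27.2 − 13.5 − 15.8 + 7.5 = 86.6%

86.6%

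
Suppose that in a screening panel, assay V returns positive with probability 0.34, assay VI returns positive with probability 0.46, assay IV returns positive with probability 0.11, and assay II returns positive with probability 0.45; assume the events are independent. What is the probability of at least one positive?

0.8255422

P(none) = (1 − 0.34) × (1 − 0.46) × (1 − 0.11) × (1 − 0.45) = 0.66 × 0.54 × 0.89 × 0.55 = 0.1744578
P(at least one) = 1 − 0.1744578 = 0.8255422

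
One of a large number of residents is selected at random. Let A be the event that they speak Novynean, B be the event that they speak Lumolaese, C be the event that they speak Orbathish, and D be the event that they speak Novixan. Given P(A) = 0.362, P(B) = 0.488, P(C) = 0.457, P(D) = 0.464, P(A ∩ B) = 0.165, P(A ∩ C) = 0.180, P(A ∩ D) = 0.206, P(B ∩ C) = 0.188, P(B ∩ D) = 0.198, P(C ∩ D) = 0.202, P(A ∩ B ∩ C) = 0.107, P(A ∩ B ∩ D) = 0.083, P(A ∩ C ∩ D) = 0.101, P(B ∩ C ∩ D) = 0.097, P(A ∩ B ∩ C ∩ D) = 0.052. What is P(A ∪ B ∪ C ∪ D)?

P(A ∪ B ∪ C ∪ D) = 0.362 + 0.488 + 0.457 + 0.464 − 0.165 − 0.180 − 0.206 − 0.188 − 0.198 − 0.202 + 0.107 + 0.083 + 0.101 + 0.097 − 0.052 = 0.968

0.968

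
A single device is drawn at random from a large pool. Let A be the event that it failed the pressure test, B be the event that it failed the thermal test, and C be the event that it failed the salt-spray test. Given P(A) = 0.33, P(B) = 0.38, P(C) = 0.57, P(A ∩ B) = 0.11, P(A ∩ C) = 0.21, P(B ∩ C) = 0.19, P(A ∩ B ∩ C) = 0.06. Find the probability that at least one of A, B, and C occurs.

0.83

Using inclusion–exclusion:
P(A ∪ B ∪ C) = 0.33 + 0.38 + 0.57 − 0.11 − 0.21 − 0.19 + 0.06 = 0.83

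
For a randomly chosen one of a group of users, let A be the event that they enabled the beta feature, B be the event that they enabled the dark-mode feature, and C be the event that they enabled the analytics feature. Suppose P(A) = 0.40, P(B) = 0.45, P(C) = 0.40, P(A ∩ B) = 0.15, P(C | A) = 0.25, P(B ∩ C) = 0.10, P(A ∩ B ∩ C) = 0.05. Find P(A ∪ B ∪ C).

P(A ∩ C) = P(A)·P(C|A) = 0.40 × 0.25 = 0.10
By inclusion-exclusion,
P(A ∪ B ∪ C) = 0.40 + 0.45 + 0.40 − 0.15 − 0.10 − 0.10 + 0.05 = 0.95

0.95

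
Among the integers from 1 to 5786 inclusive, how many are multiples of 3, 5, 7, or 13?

3344

By inclusion-exclusion,
⌊5786/3⌋ + ⌊5786/5⌋ + ⌊5786/7⌋ + ⌊5786/13⌋ − ⌊5786/15⌋ − ⌊5786/21⌋ − ⌊5786/39⌋ − ⌊5786/35⌋ − ⌊5786/65⌋ − ⌊5786/91⌋ + ⌊5786/105⌋ + ⌊5786/195⌋ + ⌊5786/273⌋ + ⌊5786/455⌋ − ⌊5786/1365⌋ = 1928 + 1157 + 826 + 445 − 385 − 275 − 148 − 165 − 89 − 63 + 55 + 29 + 21 + 12 − 4 = 3344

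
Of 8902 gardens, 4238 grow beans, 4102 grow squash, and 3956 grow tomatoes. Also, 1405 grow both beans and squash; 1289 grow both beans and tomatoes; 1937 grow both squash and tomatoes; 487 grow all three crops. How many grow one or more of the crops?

8152

N(≥1) = 4238 + 4102 + 3956 − 1405 − 1289 − 1937 + 487 = 8152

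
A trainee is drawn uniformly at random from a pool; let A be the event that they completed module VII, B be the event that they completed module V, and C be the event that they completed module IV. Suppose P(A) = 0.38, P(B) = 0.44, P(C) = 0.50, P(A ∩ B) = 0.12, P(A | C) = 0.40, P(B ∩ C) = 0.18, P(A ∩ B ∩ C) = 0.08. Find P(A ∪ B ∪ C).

0.90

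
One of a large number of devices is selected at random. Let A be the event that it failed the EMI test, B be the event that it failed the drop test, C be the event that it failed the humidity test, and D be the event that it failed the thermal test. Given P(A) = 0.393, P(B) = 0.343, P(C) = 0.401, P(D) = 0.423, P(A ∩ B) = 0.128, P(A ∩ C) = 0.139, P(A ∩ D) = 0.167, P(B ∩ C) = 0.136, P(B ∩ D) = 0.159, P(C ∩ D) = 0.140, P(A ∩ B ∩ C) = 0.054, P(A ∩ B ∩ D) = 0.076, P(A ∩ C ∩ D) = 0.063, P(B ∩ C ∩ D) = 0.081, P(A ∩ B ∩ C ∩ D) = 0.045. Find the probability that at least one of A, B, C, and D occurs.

By inclusion-exclusion,
P(A ∪ B ∪ C ∪ D) = 0.393 + 0.343 + 0.401 + 0.423 − 0.128 − 0.139 − 0.167 − 0.136 − 0.159 − 0.140 + 0.054 + 0.076 + 0.063 + 0.081 − 0.045 = 0.920

0.920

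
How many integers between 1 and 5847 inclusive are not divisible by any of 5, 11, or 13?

3925

1169 + 531 + 449 − 106 − 89 − 40 + 8 = 1922
5847 − 1922 = 3925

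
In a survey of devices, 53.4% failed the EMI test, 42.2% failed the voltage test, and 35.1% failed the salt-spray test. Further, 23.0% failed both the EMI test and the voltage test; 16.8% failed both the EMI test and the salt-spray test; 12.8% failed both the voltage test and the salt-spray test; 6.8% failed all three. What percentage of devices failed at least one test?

84.9%

P(union) = 53.4 + 42.2 + 35.1 − 23.0 − 16.8 − 12.8 + 6.8 = 84.9%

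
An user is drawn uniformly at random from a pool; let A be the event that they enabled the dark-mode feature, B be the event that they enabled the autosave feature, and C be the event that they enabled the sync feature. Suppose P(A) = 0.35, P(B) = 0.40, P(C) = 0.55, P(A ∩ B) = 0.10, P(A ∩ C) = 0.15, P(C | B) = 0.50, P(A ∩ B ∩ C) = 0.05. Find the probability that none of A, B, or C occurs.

P(B ∩ C) = P(B)·P(C|B) = 0.40 × 0.50 = 0.20
P(A ∪ B ∪ C) = 0.35 + 0.40 + 0.55 − 0.10 − 0.15 − 0.20 + 0.05 = 0.90
P(none) = 1 − 0.90 = 0.10

0.10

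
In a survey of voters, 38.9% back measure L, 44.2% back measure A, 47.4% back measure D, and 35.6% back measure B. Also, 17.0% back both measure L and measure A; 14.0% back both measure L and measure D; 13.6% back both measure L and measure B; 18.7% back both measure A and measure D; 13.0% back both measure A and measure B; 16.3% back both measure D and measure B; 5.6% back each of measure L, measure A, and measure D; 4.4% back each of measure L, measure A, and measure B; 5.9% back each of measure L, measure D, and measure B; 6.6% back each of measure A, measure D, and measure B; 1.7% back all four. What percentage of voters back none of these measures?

5.7%

P(union) = 38.9 + 44.2 + 47.4 + 35.6 − 17.0 − 14.0 − 13.6 − 18.7 − 13.0 − 16.3 + 5.6 + 4.4 + 5.9 + 6.6 − 1.7 = 94.3%
P(none) = 100% − 94.3% = 5.7%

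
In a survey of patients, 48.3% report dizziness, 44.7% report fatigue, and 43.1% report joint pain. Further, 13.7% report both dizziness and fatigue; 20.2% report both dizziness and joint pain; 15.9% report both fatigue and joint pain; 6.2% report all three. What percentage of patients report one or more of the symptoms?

By inclusion-exclusion,
P(≥1) = 48.3 + 44.7 + 43.1 − 13.7 − 20.2 − 15.9 + 6.2 = 92.5%

92.5%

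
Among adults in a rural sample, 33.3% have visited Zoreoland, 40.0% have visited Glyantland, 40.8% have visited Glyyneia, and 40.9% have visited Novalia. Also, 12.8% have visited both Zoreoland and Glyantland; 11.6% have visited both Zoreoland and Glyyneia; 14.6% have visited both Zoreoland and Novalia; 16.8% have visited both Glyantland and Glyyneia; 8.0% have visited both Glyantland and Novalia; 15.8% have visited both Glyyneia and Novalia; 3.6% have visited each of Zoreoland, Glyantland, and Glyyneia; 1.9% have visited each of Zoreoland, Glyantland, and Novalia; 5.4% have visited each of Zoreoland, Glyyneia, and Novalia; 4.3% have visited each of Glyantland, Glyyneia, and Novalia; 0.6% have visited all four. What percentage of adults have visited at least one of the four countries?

P(≥1) = 33.3 + 40.0 + 40.8 + 40.9 − 12.8 − 11.6 − 14.6 − 16.8 − 8.0 − 15.8 + 3.6 + 1.9 + 5.4 + 4.3 − 0.6 = 90.0%

90.0%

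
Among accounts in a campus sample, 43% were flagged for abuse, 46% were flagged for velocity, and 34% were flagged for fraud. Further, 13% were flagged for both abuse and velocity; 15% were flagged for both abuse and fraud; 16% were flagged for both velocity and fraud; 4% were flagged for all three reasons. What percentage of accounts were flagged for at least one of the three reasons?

By inclusion-exclusion,
P(≥1) = 43 + 46 + 34 − 13 − 15 − 16 + 4 = 83%

83%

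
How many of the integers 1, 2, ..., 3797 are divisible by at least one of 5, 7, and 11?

1429

759 + 542 + 345 − 108 − 69 − 49 + 9 = 1429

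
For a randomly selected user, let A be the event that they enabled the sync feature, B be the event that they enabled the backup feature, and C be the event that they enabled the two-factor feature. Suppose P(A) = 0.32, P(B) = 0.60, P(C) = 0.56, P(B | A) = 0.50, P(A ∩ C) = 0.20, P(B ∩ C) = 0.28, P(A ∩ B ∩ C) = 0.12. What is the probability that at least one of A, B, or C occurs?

0.96

P(A ∩ B) = P(A)·P(B|A) = 0.32 × 0.50 = 0.16
P(A ∪ B ∪ C) = 0.32 + 0.60 + 0.56 − 0.16 − 0.20 − 0.28 + 0.12 = 0.96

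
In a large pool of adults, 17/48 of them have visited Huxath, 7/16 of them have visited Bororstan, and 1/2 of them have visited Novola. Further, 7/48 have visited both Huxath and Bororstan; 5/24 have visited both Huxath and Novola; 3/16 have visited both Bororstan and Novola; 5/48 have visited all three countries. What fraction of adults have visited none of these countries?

P(union) = 17/48 + 7/16 + 1/2 − 7/48 − 5/24 − 3/16 + 5/48 = 41/48
P(none) = 1 − 41/48 = 7/48

7/48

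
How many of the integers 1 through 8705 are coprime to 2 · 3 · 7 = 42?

Using inclusion–exclusion:
4352 + 2901 + 1243 − 1450 − 621 − 414 + 207 = 6218
8705 − 6218 = 2487

2487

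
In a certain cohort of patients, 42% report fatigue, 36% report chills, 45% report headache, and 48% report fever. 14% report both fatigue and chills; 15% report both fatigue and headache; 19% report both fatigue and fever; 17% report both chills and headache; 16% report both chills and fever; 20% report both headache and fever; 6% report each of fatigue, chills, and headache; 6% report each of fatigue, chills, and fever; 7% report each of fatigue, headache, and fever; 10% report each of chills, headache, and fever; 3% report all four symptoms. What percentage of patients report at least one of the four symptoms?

Inclusion–exclusion gives
P(at least one) = 42 + 36 + 45 + 48 − 14 − 15 − 19 − 17 − 16 − 20 + 6 + 6 + 7 + 10 − 3 = 96%

96%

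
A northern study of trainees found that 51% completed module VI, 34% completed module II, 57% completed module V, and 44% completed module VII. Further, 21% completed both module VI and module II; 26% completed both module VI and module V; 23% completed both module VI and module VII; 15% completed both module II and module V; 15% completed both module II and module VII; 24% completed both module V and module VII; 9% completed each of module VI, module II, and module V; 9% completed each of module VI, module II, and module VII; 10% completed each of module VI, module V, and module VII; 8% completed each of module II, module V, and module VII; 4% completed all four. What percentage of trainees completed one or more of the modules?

By inclusion–exclusion:
P(union) = 51 + 34 + 57 + 44 − 21 − 26 − 23 − 15 − 15 − 24 + 9 + 9 + 10 + 8 − 4 = 94%

94%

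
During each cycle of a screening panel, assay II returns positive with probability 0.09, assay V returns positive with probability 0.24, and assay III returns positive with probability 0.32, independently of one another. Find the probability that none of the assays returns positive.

Independence gives P(none) = ∏(1 − pᵢ).
P(none) = (1 − 0.09) × (1 − 0.24) × (1 − 0.32) = 0.91 × 0.76 × 0.68 = 0.470288

0.470288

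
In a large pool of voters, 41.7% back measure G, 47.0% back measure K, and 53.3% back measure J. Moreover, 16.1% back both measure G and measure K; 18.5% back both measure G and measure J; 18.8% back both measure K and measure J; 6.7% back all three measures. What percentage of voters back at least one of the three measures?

95.3%

Apply inclusion-exclusion:
P(at least one) = 41.7 + 47.0 + 53.3 − 16.1 − 18.5 − 18.8 + 6.7 = 95.3%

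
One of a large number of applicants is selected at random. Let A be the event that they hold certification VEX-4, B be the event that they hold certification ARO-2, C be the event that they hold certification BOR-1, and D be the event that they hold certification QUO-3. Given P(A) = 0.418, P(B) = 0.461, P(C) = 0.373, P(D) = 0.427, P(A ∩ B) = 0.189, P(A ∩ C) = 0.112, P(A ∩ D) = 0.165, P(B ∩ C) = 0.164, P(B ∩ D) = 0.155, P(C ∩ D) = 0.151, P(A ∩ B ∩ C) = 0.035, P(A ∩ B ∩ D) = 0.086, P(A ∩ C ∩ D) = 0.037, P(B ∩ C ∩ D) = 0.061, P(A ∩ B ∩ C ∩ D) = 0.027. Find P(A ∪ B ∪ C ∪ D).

0.935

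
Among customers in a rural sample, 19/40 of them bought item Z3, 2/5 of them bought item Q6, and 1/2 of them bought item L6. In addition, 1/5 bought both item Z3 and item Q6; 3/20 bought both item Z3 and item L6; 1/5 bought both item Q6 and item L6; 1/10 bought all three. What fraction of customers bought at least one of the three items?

37/40

Inclusion–exclusion gives
P(≥1) = 19/40 + 2/5 + 1/2 − 1/5 − 3/20 − 1/5 + 1/10 = 37/40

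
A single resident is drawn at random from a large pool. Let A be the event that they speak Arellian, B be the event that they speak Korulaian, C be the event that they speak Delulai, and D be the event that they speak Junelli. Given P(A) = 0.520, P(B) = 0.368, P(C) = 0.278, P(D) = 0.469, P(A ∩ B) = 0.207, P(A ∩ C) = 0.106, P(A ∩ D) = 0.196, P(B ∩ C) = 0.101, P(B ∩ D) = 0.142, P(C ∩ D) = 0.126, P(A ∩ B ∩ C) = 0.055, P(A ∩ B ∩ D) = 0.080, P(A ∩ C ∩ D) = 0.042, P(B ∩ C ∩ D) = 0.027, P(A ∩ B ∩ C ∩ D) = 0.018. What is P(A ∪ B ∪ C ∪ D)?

Inclusion–exclusion gives
P(A ∪ B ∪ C ∪ D) = 0.520 + 0.368 + 0.278 + 0.469 − 0.207 − 0.106 − 0.196 − 0.101 − 0.142 − 0.126 + 0.055 + 0.080 + 0.042 + 0.027 − 0.018 = 0.943

0.943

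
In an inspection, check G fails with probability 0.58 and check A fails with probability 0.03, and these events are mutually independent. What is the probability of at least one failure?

0.5926

P(none) = (1 − 0.58) × (1 − 0.03) = 0.42 × 0.97 = 0.4074
P(at least one) = 1 − 0.4074 = 0.5926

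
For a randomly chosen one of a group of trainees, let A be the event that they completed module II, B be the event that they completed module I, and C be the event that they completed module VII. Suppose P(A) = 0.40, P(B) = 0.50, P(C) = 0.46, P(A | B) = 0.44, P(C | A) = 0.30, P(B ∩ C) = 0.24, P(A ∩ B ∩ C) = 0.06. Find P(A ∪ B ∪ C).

0.84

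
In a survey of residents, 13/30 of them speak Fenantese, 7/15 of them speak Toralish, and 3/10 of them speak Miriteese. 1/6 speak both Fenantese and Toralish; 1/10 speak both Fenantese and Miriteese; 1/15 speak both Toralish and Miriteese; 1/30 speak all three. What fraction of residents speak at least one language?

By inclusion-exclusion,
P(union) = 13/30 + 7/15 + 3/10 − 1/6 − 1/10 − 1/15 + 1/30 = 9/10

9/10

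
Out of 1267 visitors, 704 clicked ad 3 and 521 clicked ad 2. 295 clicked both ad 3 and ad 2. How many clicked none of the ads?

N(≥1) = 704 + 521 − 295 = 930
None: 1267 − 930 = 337

337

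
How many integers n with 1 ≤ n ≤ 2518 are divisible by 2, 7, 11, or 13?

Inclusion–exclusion gives
floor(2518/2) + floor(2518/7) + floor(2518/11) + floor(2518/13) − floor(2518/14) − floor(2518/22) − floor(2518/26) − floor(2518/77) − floor(2518/91) − floor(2518/143) + floor(2518/154) + floor(2518/182) + floor(2518/286) + floor(2518/1001) − floor(2518/2002) = 1259 + 359 + 228 + 193 − 179 − 114 − 96 − 32 − 27 − 17 + 16 + 13 + 8 + 2 − 1 = 1612

1612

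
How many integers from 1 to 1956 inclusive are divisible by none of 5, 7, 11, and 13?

Apply inclusion-exclusion:
floor(1956/5) + floor(1956/7) + floor(1956/11) + floor(1956/13) − floor(1956/35) − floor(1956/55) − floor(1956/65) − floor(1956/77) − floor(1956/91) − floor(1956/143) + floor(1956/385) + floor(1956/455) + floor(1956/715) + floor(1956/1001) − floor(1956/5005) = 391 + 279 + 177 + 150 − 55 − 35 − 30 − 25 − 21 − 13 + 5 + 4 + 2 + 1 − 0 = 830
1956 − 830 = 1126

1126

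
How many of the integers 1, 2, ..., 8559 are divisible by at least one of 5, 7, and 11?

3223

Using inclusion–exclusion:
floor(8559/5) + floor(8559/7) + floor(8559/11) − floor(8559/35) − floor(8559/55) − floor(8559/77) + floor(8559/385) = 1711 + 1222 + 778 − 244 − 155 − 111 + 22 = 3223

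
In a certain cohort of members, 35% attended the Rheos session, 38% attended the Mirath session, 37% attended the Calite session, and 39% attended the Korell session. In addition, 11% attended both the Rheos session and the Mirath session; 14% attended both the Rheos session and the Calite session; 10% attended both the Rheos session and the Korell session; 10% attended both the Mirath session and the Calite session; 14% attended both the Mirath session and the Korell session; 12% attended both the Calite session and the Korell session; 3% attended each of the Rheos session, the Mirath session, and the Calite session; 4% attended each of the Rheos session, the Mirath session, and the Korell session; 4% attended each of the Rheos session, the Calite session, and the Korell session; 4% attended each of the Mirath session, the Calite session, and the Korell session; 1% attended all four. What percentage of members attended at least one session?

92%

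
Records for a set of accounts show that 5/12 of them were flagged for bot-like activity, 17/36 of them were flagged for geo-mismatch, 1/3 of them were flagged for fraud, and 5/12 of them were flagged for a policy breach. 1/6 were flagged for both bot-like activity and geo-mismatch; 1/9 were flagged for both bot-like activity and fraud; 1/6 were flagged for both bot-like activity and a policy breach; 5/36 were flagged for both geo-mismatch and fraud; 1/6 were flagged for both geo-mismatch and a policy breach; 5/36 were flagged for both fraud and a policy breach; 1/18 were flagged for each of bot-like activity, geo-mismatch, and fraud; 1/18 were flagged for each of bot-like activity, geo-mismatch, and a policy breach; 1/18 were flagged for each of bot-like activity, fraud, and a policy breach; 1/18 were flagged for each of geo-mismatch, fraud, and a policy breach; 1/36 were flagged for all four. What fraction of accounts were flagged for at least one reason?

Inclusion–exclusion gives
P(union) = 5/12 + 17/36 + 1/3 + 5/12 − 1/6 − 1/9 − 1/6 − 5/36 − 1/6 − 5/36 + 1/18 + 1/18 + 1/18 + 1/18 − 1/36 = 17/18

17/18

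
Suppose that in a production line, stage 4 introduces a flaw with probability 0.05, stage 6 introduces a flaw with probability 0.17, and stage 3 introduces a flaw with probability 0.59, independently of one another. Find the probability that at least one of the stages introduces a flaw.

0.676715

P(none) = (1 − 0.05) × (1 − 0.17) × (1 − 0.59) = 0.95 × 0.83 × 0.41 = 0.323285
P(at least one) = 1 − 0.323285 = 0.676715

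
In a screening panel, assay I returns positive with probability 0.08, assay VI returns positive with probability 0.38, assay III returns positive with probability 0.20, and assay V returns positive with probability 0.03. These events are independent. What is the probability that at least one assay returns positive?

0.5573696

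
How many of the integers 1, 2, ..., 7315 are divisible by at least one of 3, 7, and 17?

3381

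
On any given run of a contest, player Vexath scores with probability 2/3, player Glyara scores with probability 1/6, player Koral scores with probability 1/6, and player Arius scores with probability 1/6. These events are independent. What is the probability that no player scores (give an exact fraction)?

Independence gives P(none) = ∏(1 − pᵢ).
P(none) = (1 − 2/3) × (1 − 1/6) × (1 − 1/6) × (1 − 1/6) = 1/3 × 5/6 × 5/6 × 5/6 = 125/648

125/648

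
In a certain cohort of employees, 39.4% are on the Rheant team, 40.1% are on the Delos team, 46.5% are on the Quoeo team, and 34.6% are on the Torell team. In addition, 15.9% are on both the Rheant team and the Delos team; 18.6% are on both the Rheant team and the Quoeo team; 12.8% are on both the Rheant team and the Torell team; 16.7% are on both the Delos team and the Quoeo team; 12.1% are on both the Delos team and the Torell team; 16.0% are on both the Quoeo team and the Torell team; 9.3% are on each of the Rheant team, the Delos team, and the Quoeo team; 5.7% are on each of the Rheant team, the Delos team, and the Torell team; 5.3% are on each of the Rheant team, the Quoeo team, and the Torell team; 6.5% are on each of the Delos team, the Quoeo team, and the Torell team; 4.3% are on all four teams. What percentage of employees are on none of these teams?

Inclusion–exclusion gives
P(≥1) = 39.4 + 40.1 + 46.5 + 34.6 − 15.9 − 18.6 − 12.8 − 16.7 − 12.1 − 16.0 + 9.3 + 5.7 + 5.3 + 6.5 − 4.3 = 91.0%
P(none) = 100% − 91.0% = 9.0%

9.0%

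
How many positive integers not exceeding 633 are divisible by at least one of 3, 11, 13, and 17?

299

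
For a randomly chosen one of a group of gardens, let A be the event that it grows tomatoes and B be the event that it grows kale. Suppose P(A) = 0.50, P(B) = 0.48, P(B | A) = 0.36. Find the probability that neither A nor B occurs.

P(A ∩ B) = P(A)·P(B|A) = 0.50 × 0.36 = 0.18
P(A ∪ B) = 0.50 + 0.48 − 0.18 = 0.80
P(none) = 1 − 0.80 = 0.20

0.20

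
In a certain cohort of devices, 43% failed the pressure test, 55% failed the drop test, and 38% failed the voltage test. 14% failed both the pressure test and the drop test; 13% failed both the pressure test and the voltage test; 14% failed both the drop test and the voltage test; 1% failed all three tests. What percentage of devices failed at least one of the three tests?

96%

P(≥1) = 43 + 55 + 38 − 14 − 13 − 14 + 1 = 96%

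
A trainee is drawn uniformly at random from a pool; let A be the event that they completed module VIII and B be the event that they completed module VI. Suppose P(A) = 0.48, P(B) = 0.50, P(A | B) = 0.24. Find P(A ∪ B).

0.86

P(A ∩ B) = P(B)·P(A|B) = 0.50 × 0.24 = 0.12
Inclusion–exclusion gives
P(A ∪ B) = 0.48 + 0.50 − 0.12 = 0.86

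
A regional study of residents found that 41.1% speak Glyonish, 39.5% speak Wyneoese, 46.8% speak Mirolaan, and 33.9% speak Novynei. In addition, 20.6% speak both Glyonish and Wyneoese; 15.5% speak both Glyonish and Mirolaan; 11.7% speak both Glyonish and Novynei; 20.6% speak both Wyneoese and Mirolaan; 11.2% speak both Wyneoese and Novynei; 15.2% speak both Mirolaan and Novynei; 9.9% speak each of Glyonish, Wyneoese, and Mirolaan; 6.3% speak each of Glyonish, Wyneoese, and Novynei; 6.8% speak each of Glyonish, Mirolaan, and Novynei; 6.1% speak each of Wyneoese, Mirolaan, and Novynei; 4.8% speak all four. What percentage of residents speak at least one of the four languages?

90.8%

P(≥1) = 41.1 + 39.5 + 46.8 + 33.9 − 20.6 − 15.5 − 11.7 − 20.6 − 11.2 − 15.2 + 9.9 + 6.3 + 6.8 + 6.1 − 4.8 = 90.8%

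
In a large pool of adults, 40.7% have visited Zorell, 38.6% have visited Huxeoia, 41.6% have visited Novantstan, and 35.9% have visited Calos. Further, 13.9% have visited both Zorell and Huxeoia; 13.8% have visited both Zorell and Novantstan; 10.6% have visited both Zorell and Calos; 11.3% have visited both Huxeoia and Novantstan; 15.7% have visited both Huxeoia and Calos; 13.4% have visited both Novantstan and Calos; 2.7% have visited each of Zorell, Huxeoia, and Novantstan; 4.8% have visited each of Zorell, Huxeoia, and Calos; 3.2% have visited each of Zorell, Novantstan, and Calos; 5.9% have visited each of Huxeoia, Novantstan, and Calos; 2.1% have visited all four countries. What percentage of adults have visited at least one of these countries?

By inclusion–exclusion:
P(≥1) = 40.7 + 38.6 + 41.6 + 35.9 − 13.9 − 13.8 − 10.6 − 11.3 − 15.7 − 13.4 + 2.7 + 4.8 + 3.2 + 5.9 − 2.1 = 92.6%

92.6%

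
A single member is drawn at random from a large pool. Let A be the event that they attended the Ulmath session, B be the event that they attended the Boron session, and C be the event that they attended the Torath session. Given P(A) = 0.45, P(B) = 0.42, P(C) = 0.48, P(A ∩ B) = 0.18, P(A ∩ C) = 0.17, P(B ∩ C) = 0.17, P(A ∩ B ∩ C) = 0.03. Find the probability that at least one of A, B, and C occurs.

0.86

Inclusion–exclusion gives
P(A ∪ B ∪ C) = 0.45 + 0.42 + 0.48 − 0.18 − 0.17 − 0.17 + 0.03 = 0.86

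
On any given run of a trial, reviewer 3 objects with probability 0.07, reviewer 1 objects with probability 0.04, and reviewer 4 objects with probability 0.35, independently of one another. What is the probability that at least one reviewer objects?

0.41968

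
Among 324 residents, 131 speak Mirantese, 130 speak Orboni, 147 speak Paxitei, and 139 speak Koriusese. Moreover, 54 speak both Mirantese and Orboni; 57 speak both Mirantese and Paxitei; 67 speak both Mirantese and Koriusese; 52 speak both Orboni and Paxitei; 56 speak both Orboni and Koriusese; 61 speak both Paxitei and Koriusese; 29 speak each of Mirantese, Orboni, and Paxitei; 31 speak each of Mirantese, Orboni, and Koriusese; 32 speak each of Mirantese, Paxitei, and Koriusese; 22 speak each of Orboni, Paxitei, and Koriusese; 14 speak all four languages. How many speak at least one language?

300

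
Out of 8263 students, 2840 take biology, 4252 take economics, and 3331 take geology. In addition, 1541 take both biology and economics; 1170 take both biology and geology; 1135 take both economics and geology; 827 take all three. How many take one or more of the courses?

7404

N(≥1) = 2840 + 4252 + 3331 − 1541 − 1170 − 1135 + 827 = 7404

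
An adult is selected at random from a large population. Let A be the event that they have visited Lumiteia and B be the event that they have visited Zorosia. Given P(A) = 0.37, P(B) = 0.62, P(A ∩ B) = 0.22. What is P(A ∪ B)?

0.77

Using inclusion–exclusion:
P(A ∪ B) = 0.37 + 0.62 − 0.22 = 0.77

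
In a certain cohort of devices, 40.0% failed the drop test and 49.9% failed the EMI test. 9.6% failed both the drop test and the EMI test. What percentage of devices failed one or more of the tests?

80.3%

P(at least one) = 40.0 + 49.9 − 9.6 = 80.3%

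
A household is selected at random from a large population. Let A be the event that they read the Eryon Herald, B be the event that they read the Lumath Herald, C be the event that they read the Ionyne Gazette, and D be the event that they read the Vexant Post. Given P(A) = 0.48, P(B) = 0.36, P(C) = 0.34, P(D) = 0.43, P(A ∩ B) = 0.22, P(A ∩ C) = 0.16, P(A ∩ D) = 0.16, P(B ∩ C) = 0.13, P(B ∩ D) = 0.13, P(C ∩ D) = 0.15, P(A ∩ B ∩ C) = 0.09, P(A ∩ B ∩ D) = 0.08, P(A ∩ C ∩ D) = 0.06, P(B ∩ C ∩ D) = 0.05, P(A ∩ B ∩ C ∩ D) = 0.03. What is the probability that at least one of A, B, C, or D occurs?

0.91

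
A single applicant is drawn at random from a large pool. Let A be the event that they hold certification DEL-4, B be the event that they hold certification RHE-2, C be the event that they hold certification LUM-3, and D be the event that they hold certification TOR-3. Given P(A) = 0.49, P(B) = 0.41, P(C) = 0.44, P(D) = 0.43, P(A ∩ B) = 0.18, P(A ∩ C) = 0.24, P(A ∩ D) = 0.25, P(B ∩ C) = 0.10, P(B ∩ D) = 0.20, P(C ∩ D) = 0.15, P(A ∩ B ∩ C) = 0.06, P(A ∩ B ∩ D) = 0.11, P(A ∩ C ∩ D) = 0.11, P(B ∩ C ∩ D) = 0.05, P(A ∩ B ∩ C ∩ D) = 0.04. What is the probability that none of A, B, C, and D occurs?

0.06

P(A ∪ B ∪ C ∪ D) = 0.49 + 0.41 + 0.44 + 0.43 − 0.18 − 0.24 − 0.25 − 0.10 − 0.20 − 0.15 + 0.06 + 0.11 + 0.11 + 0.05 − 0.04 = 0.94
P(none) = 1 − 0.94 = 0.06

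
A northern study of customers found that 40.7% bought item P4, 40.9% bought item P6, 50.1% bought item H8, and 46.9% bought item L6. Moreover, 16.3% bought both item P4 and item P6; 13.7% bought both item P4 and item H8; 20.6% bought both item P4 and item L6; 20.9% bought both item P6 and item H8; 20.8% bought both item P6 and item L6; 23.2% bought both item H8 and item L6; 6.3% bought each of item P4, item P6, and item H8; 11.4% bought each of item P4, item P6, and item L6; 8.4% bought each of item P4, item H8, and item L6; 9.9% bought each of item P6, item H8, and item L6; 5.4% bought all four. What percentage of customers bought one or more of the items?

P(≥1) = 40.7 + 40.9 + 50.1 + 46.9 − 16.3 − 13.7 − 20.6 − 20.9 − 20.8 − 23.2 + 6.3 + 11.4 + 8.4 + 9.9 − 5.4 = 93.7%

93.7%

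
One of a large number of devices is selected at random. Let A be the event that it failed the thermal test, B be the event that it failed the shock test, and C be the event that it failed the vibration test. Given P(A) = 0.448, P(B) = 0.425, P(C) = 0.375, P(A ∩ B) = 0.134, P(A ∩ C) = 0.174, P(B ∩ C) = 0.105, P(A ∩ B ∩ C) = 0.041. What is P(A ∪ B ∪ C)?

0.876

P(A ∪ B ∪ C) = 0.448 + 0.425 + 0.375 − 0.134 − 0.174 − 0.105 + 0.041 = 0.876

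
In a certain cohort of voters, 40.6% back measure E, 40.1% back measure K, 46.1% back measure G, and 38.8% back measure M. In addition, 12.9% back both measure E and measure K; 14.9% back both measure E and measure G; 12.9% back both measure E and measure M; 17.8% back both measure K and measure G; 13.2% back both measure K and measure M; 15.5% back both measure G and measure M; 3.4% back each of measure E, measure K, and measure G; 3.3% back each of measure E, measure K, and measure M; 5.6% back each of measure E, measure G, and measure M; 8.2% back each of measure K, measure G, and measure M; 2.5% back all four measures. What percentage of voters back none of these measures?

Apply inclusion-exclusion:
P(union) = 40.6 + 40.1 + 46.1 + 38.8 − 12.9 − 14.9 − 12.9 − 17.8 − 13.2 − 15.5 + 3.4 + 3.3 + 5.6 + 8.2 − 2.5 = 96.4%
P(none) = 100% − 96.4% = 3.6%

3.6%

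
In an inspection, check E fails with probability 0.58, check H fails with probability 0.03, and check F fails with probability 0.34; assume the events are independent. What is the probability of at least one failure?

0.731116

P(none) = (1 − 0.58) × (1 − 0.03) × (1 − 0.34) = 0.42 × 0.97 × 0.66 = 0.268884
P(at least one) = 1 − 0.268884 = 0.731116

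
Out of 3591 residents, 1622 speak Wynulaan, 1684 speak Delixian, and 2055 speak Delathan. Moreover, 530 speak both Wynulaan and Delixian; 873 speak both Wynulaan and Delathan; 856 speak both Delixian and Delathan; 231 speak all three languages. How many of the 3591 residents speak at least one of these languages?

3333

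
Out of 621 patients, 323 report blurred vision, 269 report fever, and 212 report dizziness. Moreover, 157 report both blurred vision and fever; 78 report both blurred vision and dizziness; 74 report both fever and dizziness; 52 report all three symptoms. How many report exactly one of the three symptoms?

342

|exactly one| = 323 + 269 + 212 − 2·157 − 2·78 − 2·74 + 3·52 = 342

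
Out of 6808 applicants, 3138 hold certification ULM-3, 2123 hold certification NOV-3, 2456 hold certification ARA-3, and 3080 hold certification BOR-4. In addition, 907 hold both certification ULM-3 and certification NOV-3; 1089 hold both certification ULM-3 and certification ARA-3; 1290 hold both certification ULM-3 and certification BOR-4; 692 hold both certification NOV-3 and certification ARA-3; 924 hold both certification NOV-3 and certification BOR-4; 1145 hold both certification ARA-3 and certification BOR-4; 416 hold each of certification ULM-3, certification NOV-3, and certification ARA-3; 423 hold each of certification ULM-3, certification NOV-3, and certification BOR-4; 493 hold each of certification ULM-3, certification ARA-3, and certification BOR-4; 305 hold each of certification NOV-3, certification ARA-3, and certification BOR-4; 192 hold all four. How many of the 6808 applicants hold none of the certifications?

Apply inclusion-exclusion:
N(≥1) = 3138 + 2123 + 2456 + 3080 − 907 − 1089 − 1290 − 692 − 924 − 1145 + 416 + 423 + 493 + 305 − 192 = 6195
None: 6808 − 6195 = 613

613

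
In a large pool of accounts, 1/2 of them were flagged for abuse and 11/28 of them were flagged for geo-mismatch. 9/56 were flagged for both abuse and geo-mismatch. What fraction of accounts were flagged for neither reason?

P(union) = 1/2 + 11/28 − 9/56 = 41/56
P(none) = 1 − 41/56 = 15/56

15/56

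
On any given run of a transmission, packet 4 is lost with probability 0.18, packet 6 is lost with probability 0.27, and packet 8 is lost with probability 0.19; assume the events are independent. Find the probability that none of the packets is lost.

0.484866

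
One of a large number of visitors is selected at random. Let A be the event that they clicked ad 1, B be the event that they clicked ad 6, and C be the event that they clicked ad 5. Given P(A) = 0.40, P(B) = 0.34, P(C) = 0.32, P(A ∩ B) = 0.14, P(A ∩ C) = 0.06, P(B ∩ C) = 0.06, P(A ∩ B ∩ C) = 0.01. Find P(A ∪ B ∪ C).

0.81

Apply inclusion-exclusion:
P(A ∪ B ∪ C) = 0.40 + 0.34 + 0.32 − 0.14 − 0.06 − 0.06 + 0.01 = 0.81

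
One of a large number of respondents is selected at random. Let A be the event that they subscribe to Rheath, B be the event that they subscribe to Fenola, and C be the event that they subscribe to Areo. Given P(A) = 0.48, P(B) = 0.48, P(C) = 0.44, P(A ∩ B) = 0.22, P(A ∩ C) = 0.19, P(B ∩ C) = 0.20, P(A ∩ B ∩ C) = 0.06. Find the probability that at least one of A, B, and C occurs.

0.85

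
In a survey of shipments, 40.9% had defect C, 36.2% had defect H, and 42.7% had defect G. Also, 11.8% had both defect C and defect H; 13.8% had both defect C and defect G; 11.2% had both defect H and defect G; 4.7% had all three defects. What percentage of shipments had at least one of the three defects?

87.7%

Using inclusion–exclusion:
P(at least one) = 40.9 + 36.2 + 42.7 − 11.8 − 13.8 − 11.2 + 4.7 = 87.7%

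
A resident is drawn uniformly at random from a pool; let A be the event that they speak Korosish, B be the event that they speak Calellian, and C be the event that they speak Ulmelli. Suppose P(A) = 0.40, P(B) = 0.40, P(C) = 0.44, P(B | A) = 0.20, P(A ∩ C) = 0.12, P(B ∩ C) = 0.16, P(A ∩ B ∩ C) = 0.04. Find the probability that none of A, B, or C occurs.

0.08

P(A ∩ B) = P(A)·P(B|A) = 0.40 × 0.20 = 0.08
P(A ∪ B ∪ C) = 0.40 + 0.40 + 0.44 − 0.08 − 0.12 − 0.16 + 0.04 = 0.92
P(none) = 1 − 0.92 = 0.08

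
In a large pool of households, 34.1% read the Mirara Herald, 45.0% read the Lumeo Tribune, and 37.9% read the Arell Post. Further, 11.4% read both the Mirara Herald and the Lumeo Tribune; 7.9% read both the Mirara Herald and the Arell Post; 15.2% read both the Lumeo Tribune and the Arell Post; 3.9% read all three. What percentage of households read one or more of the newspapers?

86.4%

Inclusion–exclusion gives
P(at least one) = 34.1 + 45.0 + 37.9 − 11.4 − 7.9 − 15.2 + 3.9 = 86.4%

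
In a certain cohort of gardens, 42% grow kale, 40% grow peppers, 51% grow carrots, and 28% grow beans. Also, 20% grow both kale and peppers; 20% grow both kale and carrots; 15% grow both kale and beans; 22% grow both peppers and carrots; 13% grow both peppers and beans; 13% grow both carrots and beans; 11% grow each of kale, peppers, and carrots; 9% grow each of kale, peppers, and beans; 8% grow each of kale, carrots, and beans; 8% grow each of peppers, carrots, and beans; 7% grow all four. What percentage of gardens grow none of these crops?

13%

P(≥1) = 42 + 40 + 51 + 28 − 20 − 20 − 15 − 22 − 13 − 13 + 11 + 9 + 8 + 8 − 7 = 87%
P(none) = 100% − 87% = 13%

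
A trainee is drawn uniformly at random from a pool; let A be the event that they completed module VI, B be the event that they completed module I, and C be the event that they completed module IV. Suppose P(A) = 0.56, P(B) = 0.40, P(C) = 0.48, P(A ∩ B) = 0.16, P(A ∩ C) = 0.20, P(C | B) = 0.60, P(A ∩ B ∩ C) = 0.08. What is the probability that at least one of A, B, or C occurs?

0.92

P(B ∩ C) = P(B)·P(C|B) = 0.40 × 0.60 = 0.24
By inclusion-exclusion,
P(A ∪ B ∪ C) = 0.56 + 0.40 + 0.48 − 0.16 − 0.20 − 0.24 + 0.08 = 0.92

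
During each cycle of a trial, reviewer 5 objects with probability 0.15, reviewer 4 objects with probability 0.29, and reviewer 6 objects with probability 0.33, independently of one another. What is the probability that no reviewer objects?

0.404345

Since the events are independent, P(none) is the product of the individual non-occurrence probabilities.
P(none) = (1 − 0.15) × (1 − 0.29) × (1 − 0.33) = 0.85 × 0.71 × 0.67 = 0.404345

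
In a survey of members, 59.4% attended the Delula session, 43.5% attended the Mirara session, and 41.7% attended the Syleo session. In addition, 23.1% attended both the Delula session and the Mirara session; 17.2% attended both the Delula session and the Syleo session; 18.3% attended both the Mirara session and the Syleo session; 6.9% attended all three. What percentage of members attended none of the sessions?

By inclusion-exclusion,
P(at least one) = 59.4 + 43.5 + 41.7 − 23.1 − 17.2 − 18.3 + 6.9 = 92.9%
P(none) = 100% − 92.9% = 7.1%

7.1%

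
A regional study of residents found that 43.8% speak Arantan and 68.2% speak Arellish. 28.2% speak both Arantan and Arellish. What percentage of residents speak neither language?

16.2%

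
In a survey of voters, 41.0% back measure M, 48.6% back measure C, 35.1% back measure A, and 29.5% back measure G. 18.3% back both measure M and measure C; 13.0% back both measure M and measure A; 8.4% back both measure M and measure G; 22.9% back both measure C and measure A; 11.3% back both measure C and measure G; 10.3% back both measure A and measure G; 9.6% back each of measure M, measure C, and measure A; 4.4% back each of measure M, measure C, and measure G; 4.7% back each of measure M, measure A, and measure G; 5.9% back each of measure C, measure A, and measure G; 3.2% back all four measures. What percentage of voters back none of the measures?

8.6%

P(at least one) = 41.0 + 48.6 + 35.1 + 29.5 − 18.3 − 13.0 − 8.4 − 22.9 − 11.3 − 10.3 + 9.6 + 4.4 + 4.7 + 5.9 − 3.2 = 91.4%
P(none) = 100% − 91.4% = 8.6%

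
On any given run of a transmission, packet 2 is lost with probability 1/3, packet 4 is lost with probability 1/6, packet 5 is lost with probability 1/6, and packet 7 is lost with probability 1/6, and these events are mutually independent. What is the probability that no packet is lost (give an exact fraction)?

125/324

Independence gives P(none) = ∏(1 − pᵢ).
P(none) = (1 − 1/3) × (1 − 1/6) × (1 − 1/6) × (1 − 1/6) = 2/3 × 5/6 × 5/6 × 5/6 = 125/324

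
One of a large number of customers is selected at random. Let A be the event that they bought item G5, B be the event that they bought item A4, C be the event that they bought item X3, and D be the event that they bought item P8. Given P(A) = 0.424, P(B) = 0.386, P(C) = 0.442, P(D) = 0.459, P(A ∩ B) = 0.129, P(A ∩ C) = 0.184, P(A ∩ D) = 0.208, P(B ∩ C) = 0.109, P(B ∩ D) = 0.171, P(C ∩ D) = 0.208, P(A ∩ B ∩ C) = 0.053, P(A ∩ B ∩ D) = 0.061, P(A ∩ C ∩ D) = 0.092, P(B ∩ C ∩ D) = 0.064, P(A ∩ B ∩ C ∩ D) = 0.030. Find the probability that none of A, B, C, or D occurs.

0.058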